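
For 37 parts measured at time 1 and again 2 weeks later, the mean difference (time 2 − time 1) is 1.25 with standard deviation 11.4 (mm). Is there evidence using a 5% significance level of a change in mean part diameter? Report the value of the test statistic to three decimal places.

H0: μ_d = 0; H1: μ_d ≠ 0 (paired t-test on the differences, two-sided).
t = d̄/(s_d/√n) = 1.25/(11.4/√37) = 0.667
df = n − 1 = 36
Two-sided p-value ≈ 0.509
Since p ≈ 0.509 > α = 0.05, fail to reject H0; the evidence is not statistically significant.

0.667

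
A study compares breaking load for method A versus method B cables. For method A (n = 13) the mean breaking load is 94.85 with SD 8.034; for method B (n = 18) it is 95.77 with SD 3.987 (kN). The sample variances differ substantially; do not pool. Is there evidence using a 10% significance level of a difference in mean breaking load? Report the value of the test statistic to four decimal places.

-0.3804

Let group 1 = method A, group 2 = method B. H0: μ_1 = μ_2; H1: μ_1 ≠ μ_2 (Welch's two-sample t-test, two-sided).
t = (x̄_1 − x̄_2)/√(s_1²/n_1 + s_2²/n_2) = (94.85 − 95.77)/√(8.034²/13 + 3.987²/18) = -0.3804
Welch–Satterthwaite df ≈ 16.28
Two-sided p-value ≈ 0.7085
Since p ≈ 0.7085 > α = 0.1, fail to reject H0; the evidence is not statistically significant.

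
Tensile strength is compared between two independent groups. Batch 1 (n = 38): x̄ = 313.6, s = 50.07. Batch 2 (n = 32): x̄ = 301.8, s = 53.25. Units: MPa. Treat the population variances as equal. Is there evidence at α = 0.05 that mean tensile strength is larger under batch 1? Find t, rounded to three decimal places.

Let group 1 = batch 1, group 2 = batch 2. H0: μ_1 = μ_2; H1: μ_1 > μ_2 (two-sample pooled-variance t-test, right-tailed).
s_p² = [(38−1)·50.07² + (32−1)·53.25²]/(38+32−2) = 2656.79
t = (313.6 − 301.8)/√[2656.79·(1/38 + 1/32)] = 0.954
df = n₁ + n₂ − 2 = 68
p-value = P(T ≥ 0.954) ≈ 0.172
Since p ≈ 0.172 > α = 0.05, fail to reject H0; the data do not provide sufficient evidence against H0.

0.954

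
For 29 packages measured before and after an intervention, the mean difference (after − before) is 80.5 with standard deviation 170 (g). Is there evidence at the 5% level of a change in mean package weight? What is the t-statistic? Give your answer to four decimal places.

H0: μ_d = 0; H1: μ_d ≠ 0 (paired t-test on the differences, two-sided).
t = d̄/(s_d/√n) = 80.5/(170/√29) = 2.5500
df = n − 1 = 28
Two-sided p-value ≈ 0.017
Since p ≈ 0.017 < α = 0.05, reject H0; the data support H1.

2.5500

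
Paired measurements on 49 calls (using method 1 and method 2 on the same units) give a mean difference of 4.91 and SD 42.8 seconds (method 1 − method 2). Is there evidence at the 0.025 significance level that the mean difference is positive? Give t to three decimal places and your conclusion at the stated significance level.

t = 0.803; fail to reject H0

H0: μ_d = 0; H1: μ_d > 0 (paired t-test on the differences, right-tailed).
t = d̄/(s_d/√n) = 4.91/(42.8/√49) = 0.803
df = n − 1 = 48
p-value = P(T ≥ 0.803) ≈ 0.213
Since p ≈ 0.213 > α = 0.025, fail to reject H0; the data do not provide sufficient evidence against H0.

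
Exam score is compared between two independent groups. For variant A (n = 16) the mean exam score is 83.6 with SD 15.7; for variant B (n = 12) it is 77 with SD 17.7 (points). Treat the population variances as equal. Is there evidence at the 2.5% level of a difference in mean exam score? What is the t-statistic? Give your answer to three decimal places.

1.043

Let group 1 = variant A, group 2 = variant B. H0: μ_1 = μ_2; H1: μ_1 ≠ μ_2 (two-sample pooled-variance t-test, two-sided).
s_p² = [(16−1)·15.7² + (12−1)·17.7²]/(16+12−2) = 274.752
t = (83.6 − 77)/√[274.752·(1/16 + 1/12)] = 1.043
df = n₁ + n₂ − 2 = 26
Two-sided p-value ≈ 0.3067
Since p ≈ 0.3067 > α = 0.025, fail to reject H0; the evidence is not statistically significant.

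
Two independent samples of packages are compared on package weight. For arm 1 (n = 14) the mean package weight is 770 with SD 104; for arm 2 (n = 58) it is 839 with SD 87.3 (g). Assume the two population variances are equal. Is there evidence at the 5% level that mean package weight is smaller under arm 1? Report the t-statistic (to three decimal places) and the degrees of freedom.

t = -2.557, df = 70

Let group 1 = arm 1, group 2 = arm 2. H0: μ_1 = μ_2; H1: μ_1 < μ_2 (two-sample pooled-variance t-test, left-tailed).
s_p² = [(14−1)·104² + (58−1)·87.3²]/(14+58−2) = 8214.59
t = (770 − 839)/√[8214.59·(1/14 + 1/58)] = -2.557
df = n₁ + n₂ − 2 = 70
p-value = P(T ≤ -2.557) ≈ 0.006
Since p ≈ 0.006 < α = 0.05, reject H0; the data support H1.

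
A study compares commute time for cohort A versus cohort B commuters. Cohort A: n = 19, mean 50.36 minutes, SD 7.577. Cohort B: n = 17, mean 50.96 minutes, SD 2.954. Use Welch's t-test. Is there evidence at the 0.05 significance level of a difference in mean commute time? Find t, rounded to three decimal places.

Let group 1 = cohort A, group 2 = cohort B. H0: μ_1 = μ_2; H1: μ_1 ≠ μ_2 (Welch's two-sample t-test, two-sided).
t = (x̄_1 − x̄_2)/√(s_1²/n_1 + s_2²/n_2) = (50.36 − 50.96)/√(7.577²/19 + 2.954²/17) = -0.319
Welch–Satterthwaite df ≈ 23.86
Two-sided p-value ≈ 0.7524
Since p ≈ 0.7524 > α = 0.05, fail to reject H0; the evidence is not statistically significant.

-0.319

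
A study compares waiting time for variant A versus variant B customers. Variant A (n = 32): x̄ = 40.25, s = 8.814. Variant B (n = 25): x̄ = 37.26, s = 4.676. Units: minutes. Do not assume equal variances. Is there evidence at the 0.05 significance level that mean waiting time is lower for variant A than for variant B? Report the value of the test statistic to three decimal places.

Let group 1 = variant A, group 2 = variant B. H0: μ_1 = μ_2; H1: μ_1 < μ_2 (Welch's two-sample t-test, left-tailed).
t = (x̄_1 − x̄_2)/√(s_1²/n_1 + s_2²/n_2) = (40.25 − 37.26)/√(8.814²/32 + 4.676²/25) = 1.645
Welch–Satterthwaite df ≈ 49.12
p-value = P(T ≤ 1.645) ≈ 0.947
Since p ≈ 0.947 > α = 0.05, fail to reject H0; the data do not provide sufficient evidence against H0.

1.645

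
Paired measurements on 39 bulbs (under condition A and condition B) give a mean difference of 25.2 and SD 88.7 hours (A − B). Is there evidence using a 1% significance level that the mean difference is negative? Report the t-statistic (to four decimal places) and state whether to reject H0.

t = 1.7742; fail to reject H0

H0: μ_d = 0; H1: μ_d < 0 (paired t-test on the differences, left-tailed).
t = d̄/(s_d/√n) = 25.2/(88.7/√39) = 1.7742
df = n − 1 = 38
p-value = P(T ≤ 1.7742) ≈ 0.958
Since p ≈ 0.958 > α = 0.01, fail to reject H0; the evidence is not statistically significant.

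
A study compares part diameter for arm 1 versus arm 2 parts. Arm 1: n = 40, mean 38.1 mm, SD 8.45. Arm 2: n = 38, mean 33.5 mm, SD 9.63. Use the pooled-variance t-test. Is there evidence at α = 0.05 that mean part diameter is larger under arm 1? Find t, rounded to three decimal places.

Let group 1 = arm 1, group 2 = arm 2. H0: μ_1 = μ_2; H1: μ_1 > μ_2 (two-sample pooled-variance t-test, right-tailed).
s_p² = [(40−1)·8.45² + (38−1)·9.63²]/(40+38−2) = 81.789
t = (38.1 − 33.5)/√[81.789·(1/40 + 1/38)] = 2.245
df = n₁ + n₂ − 2 = 76
p-value = P(T ≥ 2.245) ≈ 0.014
Since p ≈ 0.014 < α = 0.05, reject H0; the evidence is statistically significant.

2.245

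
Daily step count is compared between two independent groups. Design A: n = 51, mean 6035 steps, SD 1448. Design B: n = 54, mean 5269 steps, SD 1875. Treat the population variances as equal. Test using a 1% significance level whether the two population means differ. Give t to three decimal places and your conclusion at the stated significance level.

Let group 1 = design A, group 2 = design B. H0: μ_1 = μ_2; H1: μ_1 ≠ μ_2 (two-sample pooled-variance t-test, two-sided).
s_p² = [(51−1)·1448² + (54−1)·1875²]/(51+54−2) = 2826830
t = (6035 − 5269)/√[2826830·(1/51 + 1/54)] = 2.333
df = n₁ + n₂ − 2 = 103
Two-sided p-value ≈ 0.022
Since p ≈ 0.022 > α = 0.01, fail to reject H0; the data do not provide sufficient evidence against H0.

t = 2.333; fail to reject H0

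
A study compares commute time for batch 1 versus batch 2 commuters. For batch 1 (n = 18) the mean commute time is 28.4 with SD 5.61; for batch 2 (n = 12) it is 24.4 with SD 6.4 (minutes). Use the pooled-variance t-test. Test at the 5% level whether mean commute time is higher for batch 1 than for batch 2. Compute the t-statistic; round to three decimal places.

Let group 1 = batch 1, group 2 = batch 2. H0: μ_1 = μ_2; H1: μ_1 > μ_2 (two-sample pooled-variance t-test, right-tailed).
s_p² = [(18−1)·5.61² + (12−1)·6.4²]/(18+12−2) = 35.1995
t = (28.4 − 24.4)/√[35.1995·(1/18 + 1/12)] = 1.809
df = n₁ + n₂ − 2 = 28
p-value = P(T ≥ 1.809) ≈ 0.0406
Since p ≈ 0.0406 < α = 0.05, reject H0; the data support H1.

1.809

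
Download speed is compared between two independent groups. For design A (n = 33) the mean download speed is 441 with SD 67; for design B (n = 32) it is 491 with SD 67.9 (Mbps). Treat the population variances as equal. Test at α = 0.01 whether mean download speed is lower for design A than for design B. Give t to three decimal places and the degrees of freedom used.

Let group 1 = design A, group 2 = design B. H0: μ_1 = μ_2; H1: μ_1 < μ_2 (two-sample pooled-variance t-test, left-tailed).
s_p² = [(33−1)·67² + (32−1)·67.9²]/(33+32−2) = 4548.74
t = (441 − 491)/√[4548.74·(1/33 + 1/32)] = -2.988
df = n₁ + n₂ − 2 = 63
p-value = P(T ≤ -2.988) ≈ 0.002
Since p ≈ 0.002 < α = 0.01, reject H0; the evidence is statistically significant.

t = -2.988, df = 63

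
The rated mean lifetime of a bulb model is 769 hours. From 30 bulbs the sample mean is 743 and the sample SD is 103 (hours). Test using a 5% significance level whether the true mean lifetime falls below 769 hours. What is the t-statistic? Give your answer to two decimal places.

-1.38

H0: μ = 769; H1: μ < 769 (one-sample t-test, left-tailed).
t = (x̄ − μ₀)/(s/√n) = (743 − 769)/(103/√30) = -1.38
df = n − 1 = 29
p-value = P(T ≤ -1.38) ≈ 0.0887
Since p ≈ 0.0887 > α = 0.05, fail to reject H0; the evidence is not statistically significant.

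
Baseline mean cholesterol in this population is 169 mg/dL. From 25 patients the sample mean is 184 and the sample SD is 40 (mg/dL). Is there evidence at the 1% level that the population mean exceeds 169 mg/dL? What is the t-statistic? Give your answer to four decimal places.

1.8750

H0: μ = 169; H1: μ > 169 (one-sample t-test, right-tailed).
t = (x̄ − μ₀)/(s/√n) = (184 − 169)/(40/√25) = 1.8750
df = n − 1 = 24
p-value = P(T ≥ 1.8750) ≈ 0.0365
Since p ≈ 0.0365 > α = 0.01, fail to reject H0; the evidence is not statistically significant.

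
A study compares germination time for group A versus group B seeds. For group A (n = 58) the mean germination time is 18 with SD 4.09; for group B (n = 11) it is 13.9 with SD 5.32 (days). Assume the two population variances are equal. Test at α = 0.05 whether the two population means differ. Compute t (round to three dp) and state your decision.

Let group 1 = group A, group 2 = group B. H0: μ_1 = μ_2; H1: μ_1 ≠ μ_2 (two-sample pooled-variance t-test, two-sided).
s_p² = [(58−1)·4.09² + (11−1)·5.32²]/(58+11−2) = 18.4556
t = (18 − 13.9)/√[18.4556·(1/58 + 1/11)] = 2.902
df = n₁ + n₂ − 2 = 67
Two-sided p-value ≈ 0.0050
Since p ≈ 0.0050 < α = 0.05, reject H0; the evidence is statistically significant.

t = 2.902; reject H0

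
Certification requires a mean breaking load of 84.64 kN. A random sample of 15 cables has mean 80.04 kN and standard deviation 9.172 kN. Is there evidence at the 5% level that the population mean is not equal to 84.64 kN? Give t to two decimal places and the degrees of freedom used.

t = -1.94, df = 14

H0: μ = 84.64; H1: μ ≠ 84.64 (one-sample t-test, two-sided).
t = (x̄ − μ₀)/(s/√n) = (80.04 − 84.64)/(9.172/√15) = -1.94
df = n − 1 = 14
Two-sided p-value ≈ 0.0725
Since p ≈ 0.0725 > α = 0.05, fail to reject H0; the evidence is not statistically significant.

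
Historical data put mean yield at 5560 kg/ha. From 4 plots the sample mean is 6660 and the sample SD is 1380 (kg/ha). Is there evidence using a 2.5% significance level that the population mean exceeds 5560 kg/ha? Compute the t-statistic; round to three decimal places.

1.594

H0: μ = 5560; H1: μ > 5560 (one-sample t-test, right-tailed).
t = (x̄ − μ₀)/(s/√n) = (6660 − 5560)/(1380/√4) = 1.594
df = n − 1 = 3
p-value = P(T ≥ 1.594) ≈ 0.105
Since p ≈ 0.105 > α = 0.025, fail to reject H0; the evidence is not statistically significant.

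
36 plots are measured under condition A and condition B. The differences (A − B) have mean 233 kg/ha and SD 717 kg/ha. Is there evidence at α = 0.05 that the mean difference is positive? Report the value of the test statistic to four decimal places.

1.9498

H0: μ_d = 0; H1: μ_d > 0 (paired t-test on the differences, right-tailed).
t = d̄/(s_d/√n) = 233/(717/√36) = 1.9498
df = n − 1 = 35
p-value = P(T ≥ 1.9498) ≈ 0.0296
Since p ≈ 0.0296 < α = 0.05, reject H0; the data support H1.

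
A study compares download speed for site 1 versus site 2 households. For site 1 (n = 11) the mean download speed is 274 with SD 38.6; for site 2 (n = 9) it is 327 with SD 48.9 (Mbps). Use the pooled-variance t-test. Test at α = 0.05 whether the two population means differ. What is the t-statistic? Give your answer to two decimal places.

-2.71

Let group 1 = site 1, group 2 = site 2. H0: μ_1 = μ_2; H1: μ_1 ≠ μ_2 (two-sample pooled-variance t-test, two-sided).
s_p² = [(11−1)·38.6² + (9−1)·48.9²]/(11+9−2) = 1890.52
t = (274 − 327)/√[1890.52·(1/11 + 1/9)] = -2.71
df = n₁ + n₂ − 2 = 18
Two-sided p-value ≈ 0.0143
Since p ≈ 0.0143 < α = 0.05, reject H0; the data support H1.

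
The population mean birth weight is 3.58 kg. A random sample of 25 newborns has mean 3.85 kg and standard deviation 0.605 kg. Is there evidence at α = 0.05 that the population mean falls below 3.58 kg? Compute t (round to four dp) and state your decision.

t = 2.2314; fail to reject H0

H0: μ = 3.58; H1: μ < 3.58 (one-sample t-test, left-tailed).
t = (x̄ − μ₀)/(s/√n) = (3.85 − 3.58)/(0.605/√25) = 2.2314
df = n − 1 = 24
p-value = P(T ≤ 2.2314) ≈ 0.982
Since p ≈ 0.982 > α = 0.05, fail to reject H0; the evidence is not statistically significant.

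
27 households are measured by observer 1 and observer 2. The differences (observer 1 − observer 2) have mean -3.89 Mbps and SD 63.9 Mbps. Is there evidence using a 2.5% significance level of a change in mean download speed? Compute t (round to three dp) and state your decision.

t = -0.316; fail to reject H0

H0: μ_d = 0; H1: μ_d ≠ 0 (paired t-test on the differences, two-sided).
t = d̄/(s_d/√n) = -3.89/(63.9/√27) = -0.316
df = n − 1 = 26
Two-sided p-value ≈ 0.7543
Since p ≈ 0.7543 > α = 0.025, fail to reject H0; the evidence is not statistically significant.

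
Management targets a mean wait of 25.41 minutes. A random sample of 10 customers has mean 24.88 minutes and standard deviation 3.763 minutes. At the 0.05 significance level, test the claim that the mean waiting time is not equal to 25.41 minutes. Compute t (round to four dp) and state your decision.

H0: μ = 25.41; H1: μ ≠ 25.41 (one-sample t-test, two-sided).
t = (x̄ − μ₀)/(s/√n) = (24.88 − 25.41)/(3.763/√10) = -0.4454
df = n − 1 = 9
Two-sided p-value ≈ 0.6666
Since p ≈ 0.6666 > α = 0.05, fail to reject H0; the data do not provide sufficient evidence against H0.

t = -0.4454; fail to reject H0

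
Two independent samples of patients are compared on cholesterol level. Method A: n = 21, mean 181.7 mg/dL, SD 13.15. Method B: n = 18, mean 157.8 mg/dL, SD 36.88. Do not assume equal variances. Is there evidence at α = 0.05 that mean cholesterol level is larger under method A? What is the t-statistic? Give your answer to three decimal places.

Let group 1 = method A, group 2 = method B. H0: μ_1 = μ_2; H1: μ_1 > μ_2 (Welch's two-sample t-test, right-tailed).
t = (x̄_1 − x̄_2)/√(s_1²/n_1 + s_2²/n_2) = (181.7 − 157.8)/√(13.15²/21 + 36.88²/18) = 2.611
Welch–Satterthwaite df ≈ 20.70
p-value = P(T ≥ 2.611) ≈ 0.008
Since p ≈ 0.008 < α = 0.05, reject H0; the data support H1.

2.611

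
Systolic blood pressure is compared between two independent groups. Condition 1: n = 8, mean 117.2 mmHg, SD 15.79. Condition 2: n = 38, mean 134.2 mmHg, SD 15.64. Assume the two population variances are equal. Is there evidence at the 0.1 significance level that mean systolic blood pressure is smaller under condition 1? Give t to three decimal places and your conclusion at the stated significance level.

t = -2.790; reject H0

Let group 1 = condition 1, group 2 = condition 2. H0: μ_1 = μ_2; H1: μ_1 < μ_2 (two-sample pooled-variance t-test, left-tailed).
s_p² = [(8−1)·15.79² + (38−1)·15.64²]/(8+38−2) = 245.36
t = (117.2 − 134.2)/√[245.36·(1/8 + 1/38)] = -2.790
df = n₁ + n₂ − 2 = 44
p-value = P(T ≤ -2.790) ≈ 0.004
Since p ≈ 0.004 < α = 0.1, reject H0; the evidence is statistically significant.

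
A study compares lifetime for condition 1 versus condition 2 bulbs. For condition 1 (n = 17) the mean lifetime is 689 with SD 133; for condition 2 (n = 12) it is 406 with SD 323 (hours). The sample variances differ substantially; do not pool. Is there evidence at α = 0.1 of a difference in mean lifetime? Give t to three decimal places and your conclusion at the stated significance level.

Let group 1 = condition 1, group 2 = condition 2. H0: μ_1 = μ_2; H1: μ_1 ≠ μ_2 (Welch's two-sample t-test, two-sided).
t = (x̄_1 − x̄_2)/√(s_1²/n_1 + s_2²/n_2) = (689 − 406)/√(133²/17 + 323²/12) = 2.868
Welch–Satterthwaite df ≈ 13.66
Two-sided p-value ≈ 0.0127
Since p ≈ 0.0127 < α = 0.1, reject H0; the data support H1.

t = 2.868; reject H0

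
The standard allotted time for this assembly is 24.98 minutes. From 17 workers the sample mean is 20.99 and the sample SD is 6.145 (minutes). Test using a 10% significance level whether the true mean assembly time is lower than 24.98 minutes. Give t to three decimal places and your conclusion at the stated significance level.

H0: μ = 24.98; H1: μ < 24.98 (one-sample t-test, left-tailed).
t = (x̄ − μ₀)/(s/√n) = (20.99 − 24.98)/(6.145/√17) = -2.677
df = n − 1 = 16
p-value = P(T ≤ -2.677) ≈ 0.008
Since p ≈ 0.008 < α = 0.1, reject H0; the data support H1.

t = -2.677; reject H0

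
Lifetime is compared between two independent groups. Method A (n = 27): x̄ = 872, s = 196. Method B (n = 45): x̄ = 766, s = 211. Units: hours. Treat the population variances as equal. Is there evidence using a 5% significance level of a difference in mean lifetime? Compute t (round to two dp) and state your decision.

t = 2.12; reject H0

Let group 1 = method A, group 2 = method B. H0: μ_1 = μ_2; H1: μ_1 ≠ μ_2 (two-sample pooled-variance t-test, two-sided).
s_p² = [(27−1)·196² + (45−1)·211²]/(27+45−2) = 42253.4
t = (872 − 766)/√[42253.4·(1/27 + 1/45)] = 2.12
df = n₁ + n₂ − 2 = 70
Two-sided p-value ≈ 0.038
Since p ≈ 0.038 < α = 0.05, reject H0; the data support H1.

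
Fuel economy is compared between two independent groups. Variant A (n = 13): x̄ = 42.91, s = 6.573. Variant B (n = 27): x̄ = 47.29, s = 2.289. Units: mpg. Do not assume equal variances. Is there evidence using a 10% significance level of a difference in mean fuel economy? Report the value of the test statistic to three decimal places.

Let group 1 = variant A, group 2 = variant B. H0: μ_1 = μ_2; H1: μ_1 ≠ μ_2 (Welch's two-sample t-test, two-sided).
t = (x̄_1 − x̄_2)/√(s_1²/n_1 + s_2²/n_2) = (42.91 − 47.29)/√(6.573²/13 + 2.289²/27) = -2.335
Welch–Satterthwaite df ≈ 13.42
Two-sided p-value ≈ 0.036
Since p ≈ 0.036 < α = 0.1, reject H0; the evidence is statistically significant.

-2.335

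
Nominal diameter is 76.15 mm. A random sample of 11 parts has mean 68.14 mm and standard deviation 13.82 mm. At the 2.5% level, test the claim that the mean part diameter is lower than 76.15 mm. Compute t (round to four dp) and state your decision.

t = -1.9223; fail to reject H0

H0: μ = 76.15; H1: μ < 76.15 (one-sample t-test, left-tailed).
t = (x̄ − μ₀)/(s/√n) = (68.14 − 76.15)/(13.82/√11) = -1.9223
df = n − 1 = 10
p-value = P(T ≤ -1.9223) ≈ 0.042
Since p ≈ 0.042 > α = 0.025, fail to reject H0; the data do not provide sufficient evidence against H0.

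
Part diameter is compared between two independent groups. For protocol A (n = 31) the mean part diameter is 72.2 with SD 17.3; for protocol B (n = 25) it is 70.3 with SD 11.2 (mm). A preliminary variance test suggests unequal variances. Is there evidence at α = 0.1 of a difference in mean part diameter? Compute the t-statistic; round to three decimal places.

Let group 1 = protocol A, group 2 = protocol B. H0: μ_1 = μ_2; H1: μ_1 ≠ μ_2 (Welch's two-sample t-test, two-sided).
t = (x̄_1 − x̄_2)/√(s_1²/n_1 + s_2²/n_2) = (72.2 − 70.3)/√(17.3²/31 + 11.2²/25) = 0.496
Welch–Satterthwaite df ≈ 51.80
Two-sided p-value ≈ 0.622
Since p ≈ 0.622 > α = 0.1, fail to reject H0; the evidence is not statistically significant.

0.496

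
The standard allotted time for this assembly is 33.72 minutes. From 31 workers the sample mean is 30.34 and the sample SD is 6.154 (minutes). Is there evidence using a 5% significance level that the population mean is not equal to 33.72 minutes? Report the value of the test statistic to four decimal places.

-3.0580

H0: μ = 33.72; H1: μ ≠ 33.72 (one-sample t-test, two-sided).
t = (x̄ − μ₀)/(s/√n) = (30.34 − 33.72)/(6.154/√31) = -3.0580
df = n − 1 = 30
Two-sided p-value ≈ 0.005
Since p ≈ 0.005 < α = 0.05, reject H0; the evidence is statistically significant.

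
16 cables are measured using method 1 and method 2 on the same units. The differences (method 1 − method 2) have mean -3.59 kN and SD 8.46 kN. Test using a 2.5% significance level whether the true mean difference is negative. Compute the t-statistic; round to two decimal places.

H0: μ_d = 0; H1: μ_d < 0 (paired t-test on the differences, left-tailed).
t = d̄/(s_d/√n) = -3.59/(8.46/√16) = -1.70
df = n − 1 = 15
p-value = P(T ≤ -1.70) ≈ 0.0551
Since p ≈ 0.0551 > α = 0.025, fail to reject H0; the data do not provide sufficient evidence against H0.

-1.70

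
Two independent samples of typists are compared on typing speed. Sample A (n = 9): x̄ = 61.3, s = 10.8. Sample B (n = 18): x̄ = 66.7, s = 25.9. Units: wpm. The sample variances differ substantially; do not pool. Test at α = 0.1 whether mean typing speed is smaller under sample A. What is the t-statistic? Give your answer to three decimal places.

-0.762

Let group 1 = sample A, group 2 = sample B. H0: μ_1 = μ_2; H1: μ_1 < μ_2 (Welch's two-sample t-test, left-tailed).
t = (x̄_1 − x̄_2)/√(s_1²/n_1 + s_2²/n_2) = (61.3 − 66.7)/√(10.8²/9 + 25.9²/18) = -0.762
Welch–Satterthwaite df ≈ 24.57
p-value = P(T ≤ -0.762) ≈ 0.227
Since p ≈ 0.227 > α = 0.1, fail to reject H0; the evidence is not statistically significant.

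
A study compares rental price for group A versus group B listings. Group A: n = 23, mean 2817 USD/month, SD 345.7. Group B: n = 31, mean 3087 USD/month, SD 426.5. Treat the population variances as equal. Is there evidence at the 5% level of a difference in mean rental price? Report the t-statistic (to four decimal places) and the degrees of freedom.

t = -2.4879, df = 52

Let group 1 = group A, group 2 = group B. H0: μ_1 = μ_2; H1: μ_1 ≠ μ_2 (two-sample pooled-variance t-test, two-sided).
s_p² = [(23−1)·345.7² + (31−1)·426.5²]/(23+31−2) = 155505
t = (2817 − 3087)/√[155505·(1/23 + 1/31)] = -2.4879
df = n₁ + n₂ − 2 = 52
Two-sided p-value ≈ 0.016
Since p ≈ 0.016 < α = 0.05, reject H0; the data support H1.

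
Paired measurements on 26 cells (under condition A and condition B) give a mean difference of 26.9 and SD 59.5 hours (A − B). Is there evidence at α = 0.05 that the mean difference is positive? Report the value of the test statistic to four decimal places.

H0: μ_d = 0; H1: μ_d > 0 (paired t-test on the differences, right-tailed).
t = d̄/(s_d/√n) = 26.9/(59.5/√26) = 2.3053
df = n − 1 = 25
p-value = P(T ≥ 2.3053) ≈ 0.015
Since p ≈ 0.015 < α = 0.05, reject H0; the data support H1.

2.3053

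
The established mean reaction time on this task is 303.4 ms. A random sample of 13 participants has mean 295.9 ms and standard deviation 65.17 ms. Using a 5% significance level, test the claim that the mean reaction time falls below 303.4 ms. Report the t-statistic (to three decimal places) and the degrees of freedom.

t = -0.415, df = 12

H0: μ = 303.4; H1: μ < 303.4 (one-sample t-test, left-tailed).
t = (x̄ − μ₀)/(s/√n) = (295.9 − 303.4)/(65.17/√13) = -0.415
df = n − 1 = 12
p-value = P(T ≤ -0.415) ≈ 0.343
Since p ≈ 0.343 > α = 0.05, fail to reject H0; the evidence is not statistically significant.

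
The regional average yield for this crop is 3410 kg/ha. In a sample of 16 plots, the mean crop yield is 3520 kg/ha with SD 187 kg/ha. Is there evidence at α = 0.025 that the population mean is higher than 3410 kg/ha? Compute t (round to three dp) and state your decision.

H0: μ = 3410; H1: μ > 3410 (one-sample t-test, right-tailed).
t = (x̄ − μ₀)/(s/√n) = (3520 − 3410)/(187/√16) = 2.353
df = n − 1 = 15
p-value = P(T ≥ 2.353) ≈ 0.0163
Since p ≈ 0.0163 < α = 0.025, reject H0; the evidence is statistically significant.

t = 2.353; reject H0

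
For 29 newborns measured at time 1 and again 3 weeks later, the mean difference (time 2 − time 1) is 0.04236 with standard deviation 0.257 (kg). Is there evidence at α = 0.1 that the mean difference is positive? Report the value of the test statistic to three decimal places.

0.888

H0: μ_d = 0; H1: μ_d > 0 (paired t-test on the differences, right-tailed).
t = d̄/(s_d/√n) = 0.04236/(0.257/√29) = 0.888
df = n − 1 = 28
p-value = P(T ≥ 0.888) ≈ 0.1912
Since p ≈ 0.1912 > α = 0.1, fail to reject H0; the data do not provide sufficient evidence against H0.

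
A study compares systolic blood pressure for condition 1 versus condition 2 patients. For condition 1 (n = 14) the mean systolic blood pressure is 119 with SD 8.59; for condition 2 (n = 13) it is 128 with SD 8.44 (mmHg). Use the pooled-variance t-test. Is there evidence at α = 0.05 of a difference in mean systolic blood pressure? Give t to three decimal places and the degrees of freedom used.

t = -2.743, df = 25

Let group 1 = condition 1, group 2 = condition 2. H0: μ_1 = μ_2; H1: μ_1 ≠ μ_2 (two-sample pooled-variance t-test, two-sided).
s_p² = [(14−1)·8.59² + (13−1)·8.44²]/(14+13−2) = 72.5619
t = (119 − 128)/√[72.5619·(1/14 + 1/13)] = -2.743
df = n₁ + n₂ − 2 = 25
Two-sided p-value ≈ 0.011
Since p ≈ 0.011 < α = 0.05, reject H0; the evidence is statistically significant.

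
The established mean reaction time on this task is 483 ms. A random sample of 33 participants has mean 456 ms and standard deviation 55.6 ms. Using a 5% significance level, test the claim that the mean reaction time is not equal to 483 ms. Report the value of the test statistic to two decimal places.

-2.79

H0: μ = 483; H1: μ ≠ 483 (one-sample t-test, two-sided).
t = (x̄ − μ₀)/(s/√n) = (456 − 483)/(55.6/√33) = -2.79
df = n − 1 = 32
Two-sided p-value ≈ 0.009
Since p ≈ 0.009 < α = 0.05, reject H0; the evidence is statistically significant.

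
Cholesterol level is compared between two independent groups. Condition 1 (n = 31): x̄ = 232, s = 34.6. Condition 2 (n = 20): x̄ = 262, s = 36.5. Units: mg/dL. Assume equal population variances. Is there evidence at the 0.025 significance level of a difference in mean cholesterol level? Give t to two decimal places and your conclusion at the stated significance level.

Let group 1 = condition 1, group 2 = condition 2. H0: μ_1 = μ_2; H1: μ_1 ≠ μ_2 (two-sample pooled-variance t-test, two-sided).
s_p² = [(31−1)·34.6² + (20−1)·36.5²]/(31+20−2) = 1249.54
t = (232 − 262)/√[1249.54·(1/31 + 1/20)] = -2.96
df = n₁ + n₂ − 2 = 49
Two-sided p-value ≈ 0.0047
Since p ≈ 0.0047 < α = 0.025, reject H0; the data support H1.

t = -2.96; reject H0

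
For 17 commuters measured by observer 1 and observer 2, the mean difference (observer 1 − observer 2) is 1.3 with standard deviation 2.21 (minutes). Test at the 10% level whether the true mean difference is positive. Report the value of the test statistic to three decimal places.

H0: μ_d = 0; H1: μ_d > 0 (paired t-test on the differences, right-tailed).
t = d̄/(s_d/√n) = 1.3/(2.21/√17) = 2.425
df = n − 1 = 16
p-value = P(T ≥ 2.425) ≈ 0.0137
Since p ≈ 0.0137 < α = 0.1, reject H0; the data support H1.

2.425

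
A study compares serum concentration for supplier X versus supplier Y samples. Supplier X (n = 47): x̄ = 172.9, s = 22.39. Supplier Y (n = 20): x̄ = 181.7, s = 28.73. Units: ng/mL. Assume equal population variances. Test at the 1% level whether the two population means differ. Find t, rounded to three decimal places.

Let group 1 = supplier X, group 2 = supplier Y. H0: μ_1 = μ_2; H1: μ_1 ≠ μ_2 (two-sample pooled-variance t-test, two-sided).
s_p² = [(47−1)·22.39² + (20−1)·28.73²]/(47+20−2) = 596.049
t = (172.9 − 181.7)/√[596.049·(1/47 + 1/20)] = -1.350
df = n₁ + n₂ − 2 = 65
Two-sided p-value ≈ 0.1817
Since p ≈ 0.1817 > α = 0.01, fail to reject H0; the data do not provide sufficient evidence against H0.

-1.350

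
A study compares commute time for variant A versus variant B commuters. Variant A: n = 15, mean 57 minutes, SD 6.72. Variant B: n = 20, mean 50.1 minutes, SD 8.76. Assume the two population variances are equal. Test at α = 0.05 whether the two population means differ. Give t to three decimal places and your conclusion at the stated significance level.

Let group 1 = variant A, group 2 = variant B. H0: μ_1 = μ_2; H1: μ_1 ≠ μ_2 (two-sample pooled-variance t-test, two-sided).
s_p² = [(15−1)·6.72² + (20−1)·8.76²]/(15+20−2) = 63.3404
t = (57 − 50.1)/√[63.3404·(1/15 + 1/20)] = 2.538
df = n₁ + n₂ − 2 = 33
Two-sided p-value ≈ 0.0160
Since p ≈ 0.0160 < α = 0.05, reject H0; the data support H1.

t = 2.538; reject H0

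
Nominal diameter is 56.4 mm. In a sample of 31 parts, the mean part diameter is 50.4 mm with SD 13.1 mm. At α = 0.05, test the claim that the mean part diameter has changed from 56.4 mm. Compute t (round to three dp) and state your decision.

t = -2.550; reject H0

H0: μ = 56.4; H1: μ ≠ 56.4 (one-sample t-test, two-sided).
t = (x̄ − μ₀)/(s/√n) = (50.4 − 56.4)/(13.1/√31) = -2.550
df = n − 1 = 30
Two-sided p-value ≈ 0.016
Since p ≈ 0.016 < α = 0.05, reject H0; the data support H1.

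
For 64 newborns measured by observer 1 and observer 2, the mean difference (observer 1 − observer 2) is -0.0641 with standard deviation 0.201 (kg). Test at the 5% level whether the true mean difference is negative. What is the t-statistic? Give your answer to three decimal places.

H0: μ_d = 0; H1: μ_d < 0 (paired t-test on the differences, left-tailed).
t = d̄/(s_d/√n) = -0.0641/(0.201/√64) = -2.551
df = n − 1 = 63
p-value = P(T ≤ -2.551) ≈ 0.007
Since p ≈ 0.007 < α = 0.05, reject H0; the data support H1.

-2.551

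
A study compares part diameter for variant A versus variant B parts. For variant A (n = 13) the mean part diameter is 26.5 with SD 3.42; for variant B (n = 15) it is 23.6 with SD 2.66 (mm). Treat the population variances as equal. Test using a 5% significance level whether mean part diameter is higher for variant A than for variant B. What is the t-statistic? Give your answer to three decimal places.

2.522

Let group 1 = variant A, group 2 = variant B. H0: μ_1 = μ_2; H1: μ_1 > μ_2 (two-sample pooled-variance t-test, right-tailed).
s_p² = [(13−1)·3.42² + (15−1)·2.66²]/(13+15−2) = 9.20828
t = (26.5 − 23.6)/√[9.20828·(1/13 + 1/15)] = 2.522
df = n₁ + n₂ − 2 = 26
p-value = P(T ≥ 2.522) ≈ 0.009
Since p ≈ 0.009 < α = 0.05, reject H0; the data support H1.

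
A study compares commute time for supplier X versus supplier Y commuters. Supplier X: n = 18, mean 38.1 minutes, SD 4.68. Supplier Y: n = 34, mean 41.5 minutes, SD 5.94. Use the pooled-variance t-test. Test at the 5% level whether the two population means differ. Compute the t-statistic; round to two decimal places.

Let group 1 = supplier X, group 2 = supplier Y. H0: μ_1 = μ_2; H1: μ_1 ≠ μ_2 (two-sample pooled-variance t-test, two-sided).
s_p² = [(18−1)·4.68² + (34−1)·5.94²]/(18+34−2) = 30.734
t = (38.1 − 41.5)/√[30.734·(1/18 + 1/34)] = -2.10
df = n₁ + n₂ − 2 = 50
Two-sided p-value ≈ 0.040
Since p ≈ 0.040 < α = 0.05, reject H0; the data support H1.

-2.10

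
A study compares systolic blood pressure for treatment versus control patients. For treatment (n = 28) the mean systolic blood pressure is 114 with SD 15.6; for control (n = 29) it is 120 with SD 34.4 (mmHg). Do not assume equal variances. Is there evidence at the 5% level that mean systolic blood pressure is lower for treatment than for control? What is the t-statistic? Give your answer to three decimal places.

Let group 1 = treatment, group 2 = control. H0: μ_1 = μ_2; H1: μ_1 < μ_2 (Welch's two-sample t-test, left-tailed).
t = (x̄_1 − x̄_2)/√(s_1²/n_1 + s_2²/n_2) = (114 − 120)/√(15.6²/28 + 34.4²/29) = -0.853
Welch–Satterthwaite df ≈ 39.35
p-value = P(T ≤ -0.853) ≈ 0.199
Since p ≈ 0.199 > α = 0.05, fail to reject H0; the evidence is not statistically significant.

-0.853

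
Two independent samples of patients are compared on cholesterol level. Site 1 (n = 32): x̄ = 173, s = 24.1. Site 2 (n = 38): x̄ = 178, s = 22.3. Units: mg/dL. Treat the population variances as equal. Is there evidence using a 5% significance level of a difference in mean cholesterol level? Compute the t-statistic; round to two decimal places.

Let group 1 = site 1, group 2 = site 2. H0: μ_1 = μ_2; H1: μ_1 ≠ μ_2 (two-sample pooled-variance t-test, two-sided).
s_p² = [(32−1)·24.1² + (38−1)·22.3²]/(32+38−2) = 535.365
t = (173 − 178)/√[535.365·(1/32 + 1/38)] = -0.90
df = n₁ + n₂ − 2 = 68
Two-sided p-value ≈ 0.3709
Since p ≈ 0.3709 > α = 0.05, fail to reject H0; the data do not provide sufficient evidence against H0.

-0.90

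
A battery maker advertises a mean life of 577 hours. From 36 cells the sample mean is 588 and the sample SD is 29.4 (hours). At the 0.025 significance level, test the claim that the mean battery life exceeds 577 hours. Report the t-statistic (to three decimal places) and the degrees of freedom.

H0: μ = 577; H1: μ > 577 (one-sample t-test, right-tailed).
t = (x̄ − μ₀)/(s/√n) = (588 − 577)/(29.4/√36) = 2.245
df = n − 1 = 35
p-value = P(T ≥ 2.245) ≈ 0.0156
Since p ≈ 0.0156 < α = 0.025, reject H0; the data support H1.

t = 2.245, df = 35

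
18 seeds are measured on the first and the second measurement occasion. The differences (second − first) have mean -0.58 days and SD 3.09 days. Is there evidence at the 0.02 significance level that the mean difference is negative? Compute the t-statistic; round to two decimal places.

H0: μ_d = 0; H1: μ_d < 0 (paired t-test on the differences, left-tailed).
t = d̄/(s_d/√n) = -0.58/(3.09/√18) = -0.80
df = n − 1 = 17
p-value = P(T ≤ -0.80) ≈ 0.218
Since p ≈ 0.218 > α = 0.02, fail to reject H0; the data do not provide sufficient evidence against H0.

-0.80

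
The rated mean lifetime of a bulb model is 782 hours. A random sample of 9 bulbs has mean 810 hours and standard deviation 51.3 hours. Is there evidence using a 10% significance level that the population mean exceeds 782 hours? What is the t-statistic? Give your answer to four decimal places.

1.6374

H0: μ = 782; H1: μ > 782 (one-sample t-test, right-tailed).
t = (x̄ − μ₀)/(s/√n) = (810 − 782)/(51.3/√9) = 1.6374
df = n − 1 = 8
p-value = P(T ≥ 1.6374) ≈ 0.0701
Since p ≈ 0.0701 < α = 0.1, reject H0; the evidence is statistically significant.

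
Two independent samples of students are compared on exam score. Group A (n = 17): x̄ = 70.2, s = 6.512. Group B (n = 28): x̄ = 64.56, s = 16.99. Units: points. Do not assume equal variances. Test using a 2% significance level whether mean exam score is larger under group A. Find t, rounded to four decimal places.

Let group 1 = group A, group 2 = group B. H0: μ_1 = μ_2; H1: μ_1 > μ_2 (Welch's two-sample t-test, right-tailed).
t = (x̄_1 − x̄_2)/√(s_1²/n_1 + s_2²/n_2) = (70.2 − 64.56)/√(6.512²/17 + 16.99²/28) = 1.5762
Welch–Satterthwaite df ≈ 37.90
p-value = P(T ≥ 1.5762) ≈ 0.0616
Since p ≈ 0.0616 > α = 0.02, fail to reject H0; the data do not provide sufficient evidence against H0.

1.5762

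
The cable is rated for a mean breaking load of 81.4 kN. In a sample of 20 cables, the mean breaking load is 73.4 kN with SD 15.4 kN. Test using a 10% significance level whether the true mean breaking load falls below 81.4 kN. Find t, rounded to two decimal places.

H0: μ = 81.4; H1: μ < 81.4 (one-sample t-test, left-tailed).
t = (x̄ − μ₀)/(s/√n) = (73.4 − 81.4)/(15.4/√20) = -2.32
df = n − 1 = 19
p-value = P(T ≤ -2.32) ≈ 0.016
Since p ≈ 0.016 < α = 0.1, reject H0; the data support H1.

-2.32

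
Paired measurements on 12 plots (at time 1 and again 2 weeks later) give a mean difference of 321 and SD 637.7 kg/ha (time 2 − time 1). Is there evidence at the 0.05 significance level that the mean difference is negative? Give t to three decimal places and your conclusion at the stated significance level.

H0: μ_d = 0; H1: μ_d < 0 (paired t-test on the differences, left-tailed).
t = d̄/(s_d/√n) = 321/(637.7/√12) = 1.744
df = n − 1 = 11
p-value = P(T ≤ 1.744) ≈ 0.9455
Since p ≈ 0.9455 > α = 0.05, fail to reject H0; the data do not provide sufficient evidence against H0.

t = 1.744; fail to reject H0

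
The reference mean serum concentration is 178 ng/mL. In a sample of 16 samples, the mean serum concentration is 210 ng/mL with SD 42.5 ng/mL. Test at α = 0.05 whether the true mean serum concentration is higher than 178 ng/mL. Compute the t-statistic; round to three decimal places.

3.012

H0: μ = 178; H1: μ > 178 (one-sample t-test, right-tailed).
t = (x̄ − μ₀)/(s/√n) = (210 − 178)/(42.5/√16) = 3.012
df = n − 1 = 15
p-value = P(T ≥ 3.012) ≈ 0.004
Since p ≈ 0.004 < α = 0.05, reject H0; the data support H1.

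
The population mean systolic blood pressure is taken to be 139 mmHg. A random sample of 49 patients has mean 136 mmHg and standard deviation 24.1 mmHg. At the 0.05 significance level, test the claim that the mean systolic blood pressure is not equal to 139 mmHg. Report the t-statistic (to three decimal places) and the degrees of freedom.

H0: μ = 139; H1: μ ≠ 139 (one-sample t-test, two-sided).
t = (x̄ − μ₀)/(s/√n) = (136 − 139)/(24.1/√49) = -0.871
df = n − 1 = 48
Two-sided p-value ≈ 0.388
Since p ≈ 0.388 > α = 0.05, fail to reject H0; the data do not provide sufficient evidence against H0.

t = -0.871, df = 48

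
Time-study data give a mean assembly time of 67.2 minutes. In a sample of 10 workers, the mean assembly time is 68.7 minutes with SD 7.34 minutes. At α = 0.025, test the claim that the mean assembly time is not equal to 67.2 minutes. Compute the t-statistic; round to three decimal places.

H0: μ = 67.2; H1: μ ≠ 67.2 (one-sample t-test, two-sided).
t = (x̄ − μ₀)/(s/√n) = (68.7 − 67.2)/(7.34/√10) = 0.646
df = n − 1 = 9
Two-sided p-value ≈ 0.5343
Since p ≈ 0.5343 > α = 0.025, fail to reject H0; the data do not provide sufficient evidence against H0.

0.646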